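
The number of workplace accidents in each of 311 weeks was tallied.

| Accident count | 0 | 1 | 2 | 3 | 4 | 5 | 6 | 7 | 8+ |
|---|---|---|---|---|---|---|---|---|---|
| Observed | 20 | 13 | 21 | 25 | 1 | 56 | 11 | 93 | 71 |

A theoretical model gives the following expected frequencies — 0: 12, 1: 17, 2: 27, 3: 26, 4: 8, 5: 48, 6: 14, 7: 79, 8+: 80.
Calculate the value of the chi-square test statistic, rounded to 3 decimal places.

0: (20 − 12)²/12 = 64/12 = 5.3333
1: (13 − 17)²/17 = 16/17 = 0.9412
2: (21 − 27)²/27 = 36/27 = 1.3333
3: (25 − 26)²/26 = 1/26 = 0.0385
4: (1 − 8)²/8 = 49/8 = 6.1250
5: (56 − 48)²/48 = 64/48 = 1.3333
6: (11 − 14)²/14 = 9/14 = 0.6429
7: (93 − 79)²/79 = 196/79 = 2.4810
8+: (71 − 80)²/80 = 81/80 = 1.0125
Sum = 19.241

19.241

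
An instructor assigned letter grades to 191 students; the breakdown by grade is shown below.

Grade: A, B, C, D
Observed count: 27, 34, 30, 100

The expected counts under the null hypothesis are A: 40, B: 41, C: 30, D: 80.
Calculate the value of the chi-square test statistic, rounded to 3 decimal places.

10.420

cat         O        E   (O−E)²/E
A          27       40     4.2250
B          34       41     1.1951
C          30       30     0.0000
D         100       80     5.0000
Sum = 10.420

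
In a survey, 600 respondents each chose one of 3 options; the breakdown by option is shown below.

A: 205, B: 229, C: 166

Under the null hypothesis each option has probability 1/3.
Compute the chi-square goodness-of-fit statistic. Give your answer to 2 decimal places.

10.11

Expected count for each of the 3 categories: 600/3 = 200.
χ² = (205−200)²/200 + (229−200)²/200 + (166−200)²/200
   = 0.125 + 4.205 + 5.780
Sum = 10.11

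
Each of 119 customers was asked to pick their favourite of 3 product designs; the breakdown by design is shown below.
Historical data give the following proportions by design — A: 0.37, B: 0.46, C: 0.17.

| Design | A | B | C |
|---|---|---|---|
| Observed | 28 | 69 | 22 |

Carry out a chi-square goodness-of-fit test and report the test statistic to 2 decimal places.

Expected counts E_i = n·p_i: 119×0.37 = 44.03, 119×0.46 = 54.74, 119×0.17 = 20.23.
χ² = (28−44.03)²/44.03 + (69−54.74)²/54.74 + (22−20.23)²/20.23
   = 5.836 + 3.715 + 0.155
Sum = 9.71

9.71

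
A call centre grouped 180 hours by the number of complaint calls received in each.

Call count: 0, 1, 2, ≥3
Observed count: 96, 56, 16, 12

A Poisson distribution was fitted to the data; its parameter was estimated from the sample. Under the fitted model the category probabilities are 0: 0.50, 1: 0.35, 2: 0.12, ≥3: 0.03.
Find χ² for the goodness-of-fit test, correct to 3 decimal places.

10.696

Expected counts E_i = n·p_i: 180×0.50 = 90, 180×0.35 = 63, 180×0.12 = 21.6, 180×0.03 = 5.4.
cat         O        E   (O−E)²/E
0          96       90     0.4000
1          56       63     0.7778
2          16     21.6     1.4519
≥3         12      5.4     8.0667
Sum = 10.696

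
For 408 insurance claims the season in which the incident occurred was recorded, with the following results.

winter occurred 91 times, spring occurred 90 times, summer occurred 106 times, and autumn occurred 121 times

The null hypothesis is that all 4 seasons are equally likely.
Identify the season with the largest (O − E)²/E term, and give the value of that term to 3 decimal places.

autumn, 3.539

Expected count for each of the 4 categories: 408/4 = 102.
winter: (91 − 102)²/102 = 121/102 = 1.1863
spring: (90 − 102)²/102 = 144/102 = 1.4118
summer: (106 − 102)²/102 = 16/102 = 0.1569
autumn: (121 − 102)²/102 = 361/102 = 3.5392
The largest term is for autumn: 3.539.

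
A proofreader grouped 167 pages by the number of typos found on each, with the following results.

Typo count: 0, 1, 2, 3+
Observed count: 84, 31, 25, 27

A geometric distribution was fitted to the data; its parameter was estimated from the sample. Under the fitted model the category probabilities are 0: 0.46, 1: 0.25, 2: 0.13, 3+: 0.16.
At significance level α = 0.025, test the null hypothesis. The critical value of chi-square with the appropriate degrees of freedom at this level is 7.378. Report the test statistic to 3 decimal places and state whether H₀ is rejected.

3.941; do not reject

Expected counts E_i = n·p_i: 167×0.46 = 76.82, 167×0.25 = 41.75, 167×0.13 = 21.71, 167×0.16 = 26.72.
cat         O        E   (O−E)²/E
0          84    76.82     0.6711
1          31    41.75     2.7680
2          25    21.71     0.4986
3+         27    26.72     0.0029
Sum = 3.941
df = 2. Since 3.941 < 7.378, we do not reject H₀.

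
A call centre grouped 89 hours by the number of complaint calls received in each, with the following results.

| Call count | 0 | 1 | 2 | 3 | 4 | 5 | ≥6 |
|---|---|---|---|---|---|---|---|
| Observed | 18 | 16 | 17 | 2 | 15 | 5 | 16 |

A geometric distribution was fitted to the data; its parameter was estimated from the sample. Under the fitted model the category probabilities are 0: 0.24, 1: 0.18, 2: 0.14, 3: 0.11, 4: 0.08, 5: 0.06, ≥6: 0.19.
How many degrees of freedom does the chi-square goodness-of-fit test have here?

There are k = 7 categories and 1 parameter estimated from the data, so df = 7 − 1 − 1 = 5.

5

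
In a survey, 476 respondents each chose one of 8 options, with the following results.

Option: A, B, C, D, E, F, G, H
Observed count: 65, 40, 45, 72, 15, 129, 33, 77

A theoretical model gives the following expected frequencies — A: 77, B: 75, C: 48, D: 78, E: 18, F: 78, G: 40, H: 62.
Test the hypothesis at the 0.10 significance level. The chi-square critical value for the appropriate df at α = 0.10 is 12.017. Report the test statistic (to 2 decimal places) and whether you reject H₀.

57.55; reject

cat         O        E   (O−E)²/E
A          65       77      1.870
B          40       75     16.333
C          45       48      0.188
D          72       78      0.462
E          15       18      0.500
F         129       78     33.346
G          33       40      1.225
H          77       62      3.629
Sum = 57.55
df = 7. Since 57.55 > 12.017, we reject H₀.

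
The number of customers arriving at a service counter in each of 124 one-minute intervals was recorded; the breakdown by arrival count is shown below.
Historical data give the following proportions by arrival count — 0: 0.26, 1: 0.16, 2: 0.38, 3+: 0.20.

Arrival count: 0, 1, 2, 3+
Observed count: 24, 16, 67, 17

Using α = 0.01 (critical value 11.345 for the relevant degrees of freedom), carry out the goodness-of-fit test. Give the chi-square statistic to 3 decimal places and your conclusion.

Expected counts E_i = n·p_i: 124×0.26 = 32.24, 124×0.16 = 19.84, 124×0.38 = 47.12, 124×0.20 = 24.8.
cat         O        E   (O−E)²/E
0          24    32.24     2.1060
1          16    19.84     0.7432
2          67    47.12     8.3874
3+         17     24.8     2.4532
Sum = 13.690
df = 3. Since 13.690 > 11.345, we reject H₀.

13.690; reject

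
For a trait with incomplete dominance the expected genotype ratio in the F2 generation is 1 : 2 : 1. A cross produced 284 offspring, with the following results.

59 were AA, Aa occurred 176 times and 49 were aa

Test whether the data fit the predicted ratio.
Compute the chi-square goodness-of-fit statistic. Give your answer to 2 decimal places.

16.99

Ratio total = 4. Expected counts: 284×1/4 = 71, 284×2/4 = 142, 284×1/4 = 71.
χ² = (59−71)²/71 + (176−142)²/142 + (49−71)²/71
   = 2.028 + 8.141 + 6.817
Sum = 16.99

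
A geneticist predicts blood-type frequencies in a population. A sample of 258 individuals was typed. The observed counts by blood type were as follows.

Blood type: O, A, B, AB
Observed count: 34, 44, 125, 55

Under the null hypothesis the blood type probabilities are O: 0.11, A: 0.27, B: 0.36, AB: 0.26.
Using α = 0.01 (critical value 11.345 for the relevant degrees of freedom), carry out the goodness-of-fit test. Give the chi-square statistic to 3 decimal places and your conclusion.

23.848; reject

Expected counts E_i = n·p_i: 258×0.11 = 28.38, 258×0.27 = 69.66, 258×0.36 = 92.88, 258×0.26 = 67.08.
O: (34 − 28.38)²/28.38 = 31.5844/28.38 = 1.1129
A: (44 − 69.66)²/69.66 = 658.4356/69.66 = 9.4521
B: (125 − 92.88)²/92.88 = 1031.6944/92.88 = 11.1078
AB: (55 − 67.08)²/67.08 = 145.9264/67.08 = 2.1754
Sum = 23.848
df = 3. Since 23.848 > 11.345, we reject H₀.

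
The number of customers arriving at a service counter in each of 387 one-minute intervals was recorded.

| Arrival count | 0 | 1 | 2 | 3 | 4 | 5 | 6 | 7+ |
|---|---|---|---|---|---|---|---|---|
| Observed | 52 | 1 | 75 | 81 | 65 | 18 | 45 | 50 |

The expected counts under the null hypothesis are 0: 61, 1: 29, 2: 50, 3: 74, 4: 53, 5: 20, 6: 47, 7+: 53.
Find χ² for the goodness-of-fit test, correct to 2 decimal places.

0: (52 − 61)²/61 = 81/61 = 1.328
1: (1 − 29)²/29 = 784/29 = 27.034
2: (75 − 50)²/50 = 625/50 = 12.500
3: (81 − 74)²/74 = 49/74 = 0.662
4: (65 − 53)²/53 = 144/53 = 2.717
5: (18 − 20)²/20 = 4/20 = 0.200
6: (45 − 47)²/47 = 4/47 = 0.085
7+: (50 − 53)²/53 = 9/53 = 0.170
Sum = 44.70

44.70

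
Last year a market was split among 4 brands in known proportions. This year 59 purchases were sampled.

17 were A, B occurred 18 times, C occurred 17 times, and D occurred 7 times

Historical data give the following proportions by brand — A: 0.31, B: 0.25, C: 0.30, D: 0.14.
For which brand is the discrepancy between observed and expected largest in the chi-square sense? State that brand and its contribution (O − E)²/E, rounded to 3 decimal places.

Expected counts E_i = n·p_i: 59×0.31 = 18.29, 59×0.25 = 14.75, 59×0.30 = 17.7, 59×0.14 = 8.26.
cat         O        E   (O−E)²/E
A          17    18.29     0.0910
B          18    14.75     0.7161
C          17     17.7     0.0277
D           7     8.26     0.1922
The largest term is for B: 0.716.

B, 0.716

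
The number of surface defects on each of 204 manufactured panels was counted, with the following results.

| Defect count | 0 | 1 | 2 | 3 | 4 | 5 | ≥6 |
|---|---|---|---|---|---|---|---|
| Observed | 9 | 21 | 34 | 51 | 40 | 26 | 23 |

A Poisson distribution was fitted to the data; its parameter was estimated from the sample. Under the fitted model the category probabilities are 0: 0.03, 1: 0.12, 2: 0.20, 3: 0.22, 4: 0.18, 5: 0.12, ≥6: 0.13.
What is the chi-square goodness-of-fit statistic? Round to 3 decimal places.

4.672

Expected counts E_i = n·p_i: 204×0.03 = 6.12, 204×0.12 = 24.48, 204×0.20 = 40.8, 204×0.22 = 44.88, 204×0.18 = 36.72, 204×0.12 = 24.48, 204×0.13 = 26.52.
cat         O        E   (O−E)²/E
0           9     6.12     1.3553
1          21    24.48     0.4947
2          34     40.8     1.1333
3          51    44.88     0.8345
4          40    36.72     0.2930
5          26    24.48     0.0944
≥6         23    26.52     0.4672
Sum = 4.672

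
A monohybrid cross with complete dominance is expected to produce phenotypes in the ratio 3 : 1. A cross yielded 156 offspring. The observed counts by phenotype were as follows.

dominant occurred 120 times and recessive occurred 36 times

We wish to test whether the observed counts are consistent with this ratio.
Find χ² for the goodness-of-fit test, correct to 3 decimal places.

Ratio total = 4. Expected counts: 156×3/4 = 117, 156×1/4 = 39.
cat            O        E   (O−E)²/E
dominant     120      117     0.0769
recessive     36       39     0.2308
Sum = 0.308

0.308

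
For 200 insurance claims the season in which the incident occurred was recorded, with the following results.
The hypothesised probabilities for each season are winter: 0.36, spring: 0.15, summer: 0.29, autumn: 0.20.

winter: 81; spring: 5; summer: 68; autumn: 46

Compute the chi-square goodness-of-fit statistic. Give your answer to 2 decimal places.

Expected counts E_i = n·p_i: 200×0.36 = 72, 200×0.15 = 30, 200×0.29 = 58, 200×0.20 = 40.
χ² = (81−72)²/72 + (5−30)²/30 + (68−58)²/58 + (46−40)²/40
   = 1.125 + 20.833 + 1.724 + 0.900
Sum = 24.58

24.58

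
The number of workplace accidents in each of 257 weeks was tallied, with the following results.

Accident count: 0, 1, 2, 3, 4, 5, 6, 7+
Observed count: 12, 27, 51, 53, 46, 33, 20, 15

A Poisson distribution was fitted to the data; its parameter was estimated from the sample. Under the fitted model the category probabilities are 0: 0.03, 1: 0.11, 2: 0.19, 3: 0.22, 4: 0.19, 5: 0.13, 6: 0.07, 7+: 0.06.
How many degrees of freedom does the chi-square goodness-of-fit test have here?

There are k = 8 categories and 1 parameter estimated from the data, so df = 8 − 1 − 1 = 6.

6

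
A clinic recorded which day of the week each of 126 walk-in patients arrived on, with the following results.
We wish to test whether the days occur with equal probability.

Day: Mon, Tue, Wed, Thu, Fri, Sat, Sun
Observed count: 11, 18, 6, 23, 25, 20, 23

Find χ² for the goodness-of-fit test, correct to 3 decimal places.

16.444

Expected count for each of the 7 categories: 126/7 = 18.
cat         O        E   (O−E)²/E
Mon        11       18     2.7222
Tue        18       18     0.0000
Wed         6       18     8.0000
Thu        23       18     1.3889
Fri        25       18     2.7222
Sat        20       18     0.2222
Sun        23       18     1.3889
Sum = 16.444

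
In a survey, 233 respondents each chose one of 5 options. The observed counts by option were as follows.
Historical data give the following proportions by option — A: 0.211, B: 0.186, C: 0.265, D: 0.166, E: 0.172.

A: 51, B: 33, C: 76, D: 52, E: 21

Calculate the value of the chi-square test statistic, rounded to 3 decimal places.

19.494

Expected counts E_i = n·p_i: 233×0.211 = 49.163, 233×0.186 = 43.338, 233×0.265 = 61.745, 233×0.166 = 38.678, 233×0.172 = 40.076.
A: (51 − 49.163)²/49.163 = 3.374569/49.163 = 0.0686
B: (33 − 43.338)²/43.338 = 106.874244/43.338 = 2.4661
C: (76 − 61.745)²/61.745 = 203.205025/61.745 = 3.2910
D: (52 − 38.678)²/38.678 = 177.475684/38.678 = 4.5885
E: (21 − 40.076)²/40.076 = 363.893776/40.076 = 9.0801
Sum = 19.494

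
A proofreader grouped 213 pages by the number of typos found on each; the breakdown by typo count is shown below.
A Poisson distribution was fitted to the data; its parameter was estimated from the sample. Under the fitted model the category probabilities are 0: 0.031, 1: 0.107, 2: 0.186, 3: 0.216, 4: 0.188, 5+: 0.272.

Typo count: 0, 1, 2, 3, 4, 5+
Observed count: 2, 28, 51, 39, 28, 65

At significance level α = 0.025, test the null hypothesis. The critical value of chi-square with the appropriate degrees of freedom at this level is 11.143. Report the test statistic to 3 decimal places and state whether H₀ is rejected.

Expected counts E_i = n·p_i: 213×0.031 = 6.603, 213×0.107 = 22.791, 213×0.186 = 39.618, 213×0.216 = 46.008, 213×0.188 = 40.044, 213×0.272 = 57.936.
cat         O        E   (O−E)²/E
0           2    6.603     3.2088
1          28   22.791     1.1905
2          51   39.618     3.2700
3          39   46.008     1.0675
4          28   40.044     3.6225
5+         65   57.936     0.8613
Sum = 13.221
df = 4. Since 13.221 > 11.143, we reject H₀.

13.221; reject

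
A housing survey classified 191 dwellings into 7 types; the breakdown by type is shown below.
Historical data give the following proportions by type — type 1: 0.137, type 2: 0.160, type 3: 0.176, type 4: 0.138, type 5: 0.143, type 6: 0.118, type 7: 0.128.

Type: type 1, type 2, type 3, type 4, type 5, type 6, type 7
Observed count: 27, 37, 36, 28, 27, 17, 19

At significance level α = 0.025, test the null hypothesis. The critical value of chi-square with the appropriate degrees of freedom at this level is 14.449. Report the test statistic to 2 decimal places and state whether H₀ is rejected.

Expected counts E_i = n·p_i: 191×0.137 = 26.167, 191×0.160 = 30.56, 191×0.176 = 33.616, 191×0.138 = 26.358, 191×0.143 = 27.313, 191×0.118 = 22.538, 191×0.128 = 24.448.
type 1: (27 − 26.167)²/26.167 = 0.693889/26.167 = 0.027
type 2: (37 − 30.56)²/30.56 = 41.4736/30.56 = 1.357
type 3: (36 − 33.616)²/33.616 = 5.683456/33.616 = 0.169
type 4: (28 − 26.358)²/26.358 = 2.696164/26.358 = 0.102
type 5: (27 − 27.313)²/27.313 = 0.097969/27.313 = 0.004
type 6: (17 − 22.538)²/22.538 = 30.669444/22.538 = 1.361
type 7: (19 − 24.448)²/24.448 = 29.680704/24.448 = 1.214
Sum = 4.23
df = 6. Since 4.23 < 14.449, we do not reject H₀.

4.23; do not reject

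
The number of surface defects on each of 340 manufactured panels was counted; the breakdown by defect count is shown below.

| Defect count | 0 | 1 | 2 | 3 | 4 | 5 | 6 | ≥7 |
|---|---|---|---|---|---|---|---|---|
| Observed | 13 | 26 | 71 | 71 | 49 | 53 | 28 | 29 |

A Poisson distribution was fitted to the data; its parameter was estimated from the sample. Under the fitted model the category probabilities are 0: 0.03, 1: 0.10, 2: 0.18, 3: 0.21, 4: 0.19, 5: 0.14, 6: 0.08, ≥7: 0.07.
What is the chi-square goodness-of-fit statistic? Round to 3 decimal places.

Expected counts E_i = n·p_i: 340×0.03 = 10.2, 340×0.10 = 34, 340×0.18 = 61.2, 340×0.21 = 71.4, 340×0.19 = 64.6, 340×0.14 = 47.6, 340×0.08 = 27.2, 340×0.07 = 23.8.
0: (13 − 10.2)²/10.2 = 7.84/10.2 = 0.7686
1: (26 − 34)²/34 = 64/34 = 1.8824
2: (71 − 61.2)²/61.2 = 96.04/61.2 = 1.5693
3: (71 − 71.4)²/71.4 = 0.16/71.4 = 0.0022
4: (49 − 64.6)²/64.6 = 243.36/64.6 = 3.7672
5: (53 − 47.6)²/47.6 = 29.16/47.6 = 0.6126
6: (28 − 27.2)²/27.2 = 0.64/27.2 = 0.0235
≥7: (29 − 23.8)²/23.8 = 27.04/23.8 = 1.1361
Sum = 9.762

9.762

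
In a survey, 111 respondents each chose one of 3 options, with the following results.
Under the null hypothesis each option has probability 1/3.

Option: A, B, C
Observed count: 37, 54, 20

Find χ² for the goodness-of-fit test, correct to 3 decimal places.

15.622

Under H₀ each category has probability 1/3, so each expected count is 111/3 = 37.
cat         O        E   (O−E)²/E
A          37       37     0.0000
B          54       37     7.8108
C          20       37     7.8108
Sum = 15.622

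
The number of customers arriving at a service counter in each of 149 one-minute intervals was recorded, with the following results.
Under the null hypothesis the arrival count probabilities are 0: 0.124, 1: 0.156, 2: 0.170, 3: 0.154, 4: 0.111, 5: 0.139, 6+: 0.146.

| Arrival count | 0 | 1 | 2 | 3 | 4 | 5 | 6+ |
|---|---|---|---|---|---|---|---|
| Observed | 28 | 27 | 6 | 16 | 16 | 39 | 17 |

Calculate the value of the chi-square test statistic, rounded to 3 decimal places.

39.577

Expected counts E_i = n·p_i: 149×0.124 = 18.476, 149×0.156 = 23.244, 149×0.170 = 25.33, 149×0.154 = 22.946, 149×0.111 = 16.539, 149×0.139 = 20.711, 149×0.146 = 21.754.
cat         O        E   (O−E)²/E
0          28   18.476     4.9094
1          27   23.244     0.6069
2           6    25.33    14.7512
3          16   22.946     2.1026
4          16   16.539     0.0176
5          39   20.711    16.1502
6+         17   21.754     1.0389
Sum = 39.577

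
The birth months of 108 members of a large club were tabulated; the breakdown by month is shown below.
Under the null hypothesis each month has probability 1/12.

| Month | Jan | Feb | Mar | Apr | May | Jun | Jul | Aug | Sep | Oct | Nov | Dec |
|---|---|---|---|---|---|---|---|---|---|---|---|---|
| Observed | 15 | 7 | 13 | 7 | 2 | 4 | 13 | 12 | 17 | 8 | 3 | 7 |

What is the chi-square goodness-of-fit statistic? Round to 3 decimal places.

Expected count for each of the 12 categories: 108/12 = 9.
cat         O        E   (O−E)²/E
Jan        15        9     4.0000
Feb         7        9     0.4444
Mar        13        9     1.7778
Apr         7        9     0.4444
May         2        9     5.4444
Jun         4        9     2.7778
Jul        13        9     1.7778
Aug        12        9     1.0000
Sep        17        9     7.1111
Oct         8        9     0.1111
Nov         3        9     4.0000
Dec         7        9     0.4444
Sum = 29.333

29.333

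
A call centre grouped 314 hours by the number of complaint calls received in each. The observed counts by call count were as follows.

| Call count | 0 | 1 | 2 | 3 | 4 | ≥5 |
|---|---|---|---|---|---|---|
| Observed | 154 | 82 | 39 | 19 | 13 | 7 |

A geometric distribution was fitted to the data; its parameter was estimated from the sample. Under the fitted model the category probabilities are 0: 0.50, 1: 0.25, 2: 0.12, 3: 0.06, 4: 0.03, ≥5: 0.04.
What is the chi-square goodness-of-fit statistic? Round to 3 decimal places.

4.083

Expected counts E_i = n·p_i: 314×0.50 = 157, 314×0.25 = 78.5, 314×0.12 = 37.68, 314×0.06 = 18.84, 314×0.03 = 9.42, 314×0.04 = 12.56.
cat         O        E   (O−E)²/E
0         154      157     0.0573
1          82     78.5     0.1561
2          39    37.68     0.0462
3          19    18.84     0.0014
4          13     9.42     1.3606
≥5          7    12.56     2.4613
Sum = 4.083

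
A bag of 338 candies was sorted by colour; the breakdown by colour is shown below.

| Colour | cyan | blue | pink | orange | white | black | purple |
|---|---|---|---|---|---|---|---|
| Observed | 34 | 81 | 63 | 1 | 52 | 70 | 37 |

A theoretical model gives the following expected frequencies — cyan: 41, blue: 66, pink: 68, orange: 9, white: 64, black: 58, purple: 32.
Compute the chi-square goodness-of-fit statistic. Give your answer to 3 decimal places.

cat         O        E   (O−E)²/E
cyan       34       41     1.1951
blue       81       66     3.4091
pink       63       68     0.3676
orange      1        9     7.1111
white      52       64     2.2500
black      70       58     2.4828
purple     37       32     0.7813
Sum = 17.597

17.597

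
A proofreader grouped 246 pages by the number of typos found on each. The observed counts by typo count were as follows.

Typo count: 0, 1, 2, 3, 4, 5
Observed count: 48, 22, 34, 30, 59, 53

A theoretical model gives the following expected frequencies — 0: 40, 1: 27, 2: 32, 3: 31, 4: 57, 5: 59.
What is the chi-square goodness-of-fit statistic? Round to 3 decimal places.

cat         O        E   (O−E)²/E
0          48       40     1.6000
1          22       27     0.9259
2          34       32     0.1250
3          30       31     0.0323
4          59       57     0.0702
5          53       59     0.6102
Sum = 3.364

3.364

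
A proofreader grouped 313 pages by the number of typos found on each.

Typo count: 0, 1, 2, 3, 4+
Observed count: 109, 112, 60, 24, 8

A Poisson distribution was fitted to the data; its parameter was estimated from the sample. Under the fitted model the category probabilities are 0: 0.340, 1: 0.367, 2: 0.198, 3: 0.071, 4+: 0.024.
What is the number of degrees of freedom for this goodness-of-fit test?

There are k = 5 categories and 1 parameter estimated from the data, so df = 5 − 1 − 1 = 3.

3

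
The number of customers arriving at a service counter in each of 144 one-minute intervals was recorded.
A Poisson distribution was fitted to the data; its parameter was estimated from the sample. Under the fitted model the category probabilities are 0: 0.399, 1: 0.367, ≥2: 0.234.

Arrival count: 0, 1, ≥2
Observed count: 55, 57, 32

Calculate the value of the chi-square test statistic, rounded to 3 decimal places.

Expected counts E_i = n·p_i: 144×0.399 = 57.456, 144×0.367 = 52.848, 144×0.234 = 33.696.
0: (55 − 57.456)²/57.456 = 6.031936/57.456 = 0.1050
1: (57 − 52.848)²/52.848 = 17.239104/52.848 = 0.3262
≥2: (32 − 33.696)²/33.696 = 2.876416/33.696 = 0.0854
Sum = 0.517

0.517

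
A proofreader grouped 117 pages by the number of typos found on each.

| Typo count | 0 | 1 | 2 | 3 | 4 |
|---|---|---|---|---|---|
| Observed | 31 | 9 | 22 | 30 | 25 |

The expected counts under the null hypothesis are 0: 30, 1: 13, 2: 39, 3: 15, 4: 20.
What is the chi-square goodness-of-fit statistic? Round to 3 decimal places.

24.924

cat         O        E   (O−E)²/E
0          31       30     0.0333
1           9       13     1.2308
2          22       39     7.4103
3          30       15    15.0000
4          25       20     1.2500
Sum = 24.924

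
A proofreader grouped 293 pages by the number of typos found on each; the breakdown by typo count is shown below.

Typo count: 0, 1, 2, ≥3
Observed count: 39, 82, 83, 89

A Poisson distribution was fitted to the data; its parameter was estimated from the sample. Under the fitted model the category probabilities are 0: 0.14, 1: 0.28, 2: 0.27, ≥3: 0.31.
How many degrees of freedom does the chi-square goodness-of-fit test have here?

2

There are k = 4 categories and 1 parameter estimated from the data, so df = 4 − 1 − 1 = 2.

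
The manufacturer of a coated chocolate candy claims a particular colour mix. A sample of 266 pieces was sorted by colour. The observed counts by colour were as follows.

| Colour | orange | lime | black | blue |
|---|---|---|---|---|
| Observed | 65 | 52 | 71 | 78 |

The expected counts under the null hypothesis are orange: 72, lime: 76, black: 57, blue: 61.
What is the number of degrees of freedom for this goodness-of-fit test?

3

There are k = 4 categories and no parameters were estimated from the data, so df = 4 − 1 = 3.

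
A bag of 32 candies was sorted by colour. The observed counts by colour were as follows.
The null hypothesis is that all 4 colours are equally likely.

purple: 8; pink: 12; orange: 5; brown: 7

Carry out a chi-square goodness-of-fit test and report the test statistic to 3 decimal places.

3.250

Expected count for each of the 4 categories: 32/4 = 8.
χ² = (8−8)²/8 + (12−8)²/8 + (5−8)²/8 + (7−8)²/8
   = 0.0000 + 2.0000 + 1.1250 + 0.1250
Sum = 3.250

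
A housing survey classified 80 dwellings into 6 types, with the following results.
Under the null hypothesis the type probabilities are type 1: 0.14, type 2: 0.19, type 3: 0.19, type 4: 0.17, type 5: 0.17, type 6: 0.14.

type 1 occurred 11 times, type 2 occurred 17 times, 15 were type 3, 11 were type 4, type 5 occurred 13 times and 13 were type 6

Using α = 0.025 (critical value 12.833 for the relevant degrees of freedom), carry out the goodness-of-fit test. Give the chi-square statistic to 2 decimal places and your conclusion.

1.03; do not reject

Expected counts E_i = n·p_i: 80×0.14 = 11.2, 80×0.19 = 15.2, 80×0.19 = 15.2, 80×0.17 = 13.6, 80×0.17 = 13.6, 80×0.14 = 11.2.
χ² = (11−11.2)²/11.2 + (17−15.2)²/15.2 + (15−15.2)²/15.2 + (11−13.6)²/13.6 + (13−13.6)²/13.6 + (13−11.2)²/11.2
   = 0.004 + 0.213 + 0.003 + 0.497 + 0.026 + 0.289
Sum = 1.03
df = 5. Since 1.03 < 12.833, we do not reject H₀.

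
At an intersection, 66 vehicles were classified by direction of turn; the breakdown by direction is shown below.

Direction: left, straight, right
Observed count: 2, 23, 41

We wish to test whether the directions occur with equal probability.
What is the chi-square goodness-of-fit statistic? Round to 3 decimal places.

34.636

Expected count for each of the 3 categories: 66/3 = 22.
χ² = (2−22)²/22 + (23−22)²/22 + (41−22)²/22
   = 18.1818 + 0.0455 + 16.4091
Sum = 34.636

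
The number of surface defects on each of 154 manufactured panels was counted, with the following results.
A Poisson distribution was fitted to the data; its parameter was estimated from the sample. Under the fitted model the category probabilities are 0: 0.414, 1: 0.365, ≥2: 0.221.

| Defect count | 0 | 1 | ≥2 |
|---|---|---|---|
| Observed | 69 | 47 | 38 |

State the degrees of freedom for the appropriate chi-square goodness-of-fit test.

1

There are k = 3 categories and 1 parameter estimated from the data, so df = 3 − 1 − 1 = 1.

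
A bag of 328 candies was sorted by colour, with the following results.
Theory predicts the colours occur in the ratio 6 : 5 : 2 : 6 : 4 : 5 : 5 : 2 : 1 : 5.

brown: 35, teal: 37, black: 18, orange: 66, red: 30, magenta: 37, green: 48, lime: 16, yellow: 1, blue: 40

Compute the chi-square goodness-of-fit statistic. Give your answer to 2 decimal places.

18.82

Ratio total = 41. Expected counts: 328×6/41 = 48, 328×5/41 = 40, 328×2/41 = 16, 328×6/41 = 48, 328×4/41 = 32, 328×5/41 = 40, 328×5/41 = 40, 328×2/41 = 16, 328×1/41 = 8, 328×5/41 = 40.
χ² = (35−48)²/48 + (37−40)²/40 + (18−16)²/16 + (66−48)²/48 + (30−32)²/32 + (37−40)²/40 + (48−40)²/40 + (16−16)²/16 + (1−8)²/8 + (40−40)²/40
   = 3.521 + 0.225 + 0.250 + 6.750 + 0.125 + 0.225 + 1.600 + 0.000 + 6.125 + 0.000
Sum = 18.82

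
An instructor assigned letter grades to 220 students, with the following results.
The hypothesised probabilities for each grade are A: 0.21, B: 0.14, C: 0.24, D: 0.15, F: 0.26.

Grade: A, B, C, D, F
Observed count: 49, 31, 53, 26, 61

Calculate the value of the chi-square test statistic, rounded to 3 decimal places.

Expected counts E_i = n·p_i: 220×0.21 = 46.2, 220×0.14 = 30.8, 220×0.24 = 52.8, 220×0.15 = 33, 220×0.26 = 57.2.
χ² = (49−46.2)²/46.2 + (31−30.8)²/30.8 + (53−52.8)²/52.8 + (26−33)²/33 + (61−57.2)²/57.2
   = 0.1697 + 0.0013 + 0.0008 + 1.4848 + 0.2524
Sum = 1.909

1.909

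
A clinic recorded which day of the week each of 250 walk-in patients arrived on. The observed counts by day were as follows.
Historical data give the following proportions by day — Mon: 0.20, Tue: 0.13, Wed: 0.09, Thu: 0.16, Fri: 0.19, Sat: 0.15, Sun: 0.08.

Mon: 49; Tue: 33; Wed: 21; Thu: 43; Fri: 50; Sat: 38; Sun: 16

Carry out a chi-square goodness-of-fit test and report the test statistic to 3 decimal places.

Expected counts E_i = n·p_i: 250×0.20 = 50, 250×0.13 = 32.5, 250×0.09 = 22.5, 250×0.16 = 40, 250×0.19 = 47.5, 250×0.15 = 37.5, 250×0.08 = 20.
χ² = (49−50)²/50 + (33−32.5)²/32.5 + (21−22.5)²/22.5 + (43−40)²/40 + (50−47.5)²/47.5 + (38−37.5)²/37.5 + (16−20)²/20
   = 0.0200 + 0.0077 + 0.1000 + 0.2250 + 0.1316 + 0.0067 + 0.8000
Sum = 1.291

1.291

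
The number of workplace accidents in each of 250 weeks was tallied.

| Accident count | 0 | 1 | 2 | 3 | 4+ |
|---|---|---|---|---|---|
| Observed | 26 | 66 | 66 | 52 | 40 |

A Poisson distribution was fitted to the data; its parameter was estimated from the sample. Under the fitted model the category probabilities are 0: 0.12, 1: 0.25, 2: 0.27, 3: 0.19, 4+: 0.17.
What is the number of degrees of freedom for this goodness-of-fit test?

3

There are k = 5 categories and 1 parameter estimated from the data, so df = 5 − 1 − 1 = 3.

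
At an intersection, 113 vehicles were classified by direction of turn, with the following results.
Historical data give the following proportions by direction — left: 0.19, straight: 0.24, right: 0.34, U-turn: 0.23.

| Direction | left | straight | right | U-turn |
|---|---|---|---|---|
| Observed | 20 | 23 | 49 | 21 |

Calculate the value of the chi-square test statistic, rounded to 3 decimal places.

Expected counts E_i = n·p_i: 113×0.19 = 21.47, 113×0.24 = 27.12, 113×0.34 = 38.42, 113×0.23 = 25.99.
χ² = (20−21.47)²/21.47 + (23−27.12)²/27.12 + (49−38.42)²/38.42 + (21−25.99)²/25.99
   = 0.1006 + 0.6259 + 2.9135 + 0.9581
Sum = 4.598

4.598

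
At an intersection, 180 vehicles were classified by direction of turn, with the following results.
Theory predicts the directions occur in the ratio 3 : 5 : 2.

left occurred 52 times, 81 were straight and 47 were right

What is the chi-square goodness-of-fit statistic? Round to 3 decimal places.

Ratio total = 10. Expected counts: 180×3/10 = 54, 180×5/10 = 90, 180×2/10 = 36.
cat           O        E   (O−E)²/E
left         52       54     0.0741
straight     81       90     0.9000
right        47       36     3.3611
Sum = 4.335

4.335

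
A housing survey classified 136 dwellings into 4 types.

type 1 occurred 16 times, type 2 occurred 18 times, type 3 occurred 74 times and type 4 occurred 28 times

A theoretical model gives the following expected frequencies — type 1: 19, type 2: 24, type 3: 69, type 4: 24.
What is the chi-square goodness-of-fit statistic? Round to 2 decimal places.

χ² = (16−19)²/19 + (18−24)²/24 + (74−69)²/69 + (28−24)²/24
   = 0.474 + 1.500 + 0.362 + 0.667
Sum = 3.00

3.00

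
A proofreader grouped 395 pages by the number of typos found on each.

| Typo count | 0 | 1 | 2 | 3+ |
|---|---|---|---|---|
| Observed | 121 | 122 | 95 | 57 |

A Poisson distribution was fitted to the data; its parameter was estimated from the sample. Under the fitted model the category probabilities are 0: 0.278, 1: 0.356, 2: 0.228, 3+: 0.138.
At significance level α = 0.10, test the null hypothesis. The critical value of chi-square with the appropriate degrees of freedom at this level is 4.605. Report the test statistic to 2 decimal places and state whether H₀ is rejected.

Expected counts E_i = n·p_i: 395×0.278 = 109.81, 395×0.356 = 140.62, 395×0.228 = 90.06, 395×0.138 = 54.51.
0: (121 − 109.81)²/109.81 = 125.2161/109.81 = 1.140
1: (122 − 140.62)²/140.62 = 346.7044/140.62 = 2.466
2: (95 − 90.06)²/90.06 = 24.4036/90.06 = 0.271
3+: (57 − 54.51)²/54.51 = 6.2001/54.51 = 0.114
Sum = 3.99
df = 2. Since 3.99 < 4.605, we do not reject H₀.

3.99; do not reject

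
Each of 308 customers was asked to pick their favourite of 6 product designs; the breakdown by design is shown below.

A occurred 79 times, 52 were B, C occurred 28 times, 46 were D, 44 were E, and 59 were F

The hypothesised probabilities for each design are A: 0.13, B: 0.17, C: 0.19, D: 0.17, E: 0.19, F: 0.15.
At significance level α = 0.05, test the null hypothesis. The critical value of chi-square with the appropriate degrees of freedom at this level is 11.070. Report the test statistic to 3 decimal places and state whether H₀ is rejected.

61.750; reject

Expected counts E_i = n·p_i: 308×0.13 = 40.04, 308×0.17 = 52.36, 308×0.19 = 58.52, 308×0.17 = 52.36, 308×0.19 = 58.52, 308×0.15 = 46.2.
A: (79 − 40.04)²/40.04 = 1517.8816/40.04 = 37.9091
B: (52 − 52.36)²/52.36 = 0.1296/52.36 = 0.0025
C: (28 − 58.52)²/58.52 = 931.4704/58.52 = 15.9171
D: (46 − 52.36)²/52.36 = 40.4496/52.36 = 0.7725
E: (44 − 58.52)²/58.52 = 210.8304/58.52 = 3.6027
F: (59 − 46.2)²/46.2 = 163.84/46.2 = 3.5463
Sum = 61.750
df = 5. Since 61.750 > 11.070, we reject H₀.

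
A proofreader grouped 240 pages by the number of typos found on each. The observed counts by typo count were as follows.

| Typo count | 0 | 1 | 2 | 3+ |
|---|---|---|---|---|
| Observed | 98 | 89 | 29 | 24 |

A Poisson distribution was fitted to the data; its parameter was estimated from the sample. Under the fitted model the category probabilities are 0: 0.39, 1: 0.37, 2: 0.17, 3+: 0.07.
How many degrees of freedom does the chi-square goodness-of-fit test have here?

There are k = 4 categories and 1 parameter estimated from the data, so df = 4 − 1 − 1 = 2.

2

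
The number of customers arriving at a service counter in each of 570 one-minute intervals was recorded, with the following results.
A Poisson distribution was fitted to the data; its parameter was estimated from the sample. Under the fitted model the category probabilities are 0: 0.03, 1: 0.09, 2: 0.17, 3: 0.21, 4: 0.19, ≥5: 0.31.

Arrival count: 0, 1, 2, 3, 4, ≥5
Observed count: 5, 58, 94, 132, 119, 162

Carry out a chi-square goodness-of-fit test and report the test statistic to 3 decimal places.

Expected counts E_i = n·p_i: 570×0.03 = 17.1, 570×0.09 = 51.3, 570×0.17 = 96.9, 570×0.21 = 119.7, 570×0.19 = 108.3, 570×0.31 = 176.7.
0: (5 − 17.1)²/17.1 = 146.41/17.1 = 8.5620
1: (58 − 51.3)²/51.3 = 44.89/51.3 = 0.8750
2: (94 − 96.9)²/96.9 = 8.41/96.9 = 0.0868
3: (132 − 119.7)²/119.7 = 151.29/119.7 = 1.2639
4: (119 − 108.3)²/108.3 = 114.49/108.3 = 1.0572
≥5: (162 − 176.7)²/176.7 = 216.09/176.7 = 1.2229
Sum = 13.068

13.068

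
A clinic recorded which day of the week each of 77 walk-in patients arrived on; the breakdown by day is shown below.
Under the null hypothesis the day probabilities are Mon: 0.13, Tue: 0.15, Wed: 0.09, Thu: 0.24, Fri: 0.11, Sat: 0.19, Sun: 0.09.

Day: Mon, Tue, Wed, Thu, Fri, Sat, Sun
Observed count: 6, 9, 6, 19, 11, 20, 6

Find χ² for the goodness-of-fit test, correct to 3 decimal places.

5.160

Expected counts E_i = n·p_i: 77×0.13 = 10.01, 77×0.15 = 11.55, 77×0.09 = 6.93, 77×0.24 = 18.48, 77×0.11 = 8.47, 77×0.19 = 14.63, 77×0.09 = 6.93.
cat         O        E   (O−E)²/E
Mon         6    10.01     1.6064
Tue         9    11.55     0.5630
Wed         6     6.93     0.1248
Thu        19    18.48     0.0146
Fri        11     8.47     0.7557
Sat        20    14.63     1.9711
Sun         6     6.93     0.1248
Sum = 5.160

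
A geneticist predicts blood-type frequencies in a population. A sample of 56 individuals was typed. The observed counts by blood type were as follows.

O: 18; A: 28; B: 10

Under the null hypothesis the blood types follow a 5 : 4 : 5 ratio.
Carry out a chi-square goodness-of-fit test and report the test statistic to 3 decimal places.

Ratio total = 14. Expected counts: 56×5/14 = 20, 56×4/14 = 16, 56×5/14 = 20.
χ² = (18−20)²/20 + (28−16)²/16 + (10−20)²/20
   = 0.2000 + 9.0000 + 5.0000
Sum = 14.200

14.200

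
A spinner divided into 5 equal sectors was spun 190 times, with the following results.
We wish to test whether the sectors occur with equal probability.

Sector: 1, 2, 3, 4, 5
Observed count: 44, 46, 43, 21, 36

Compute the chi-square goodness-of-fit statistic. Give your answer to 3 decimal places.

Under H₀ each category has probability 1/5, so each expected count is 190/5 = 38.
cat         O        E   (O−E)²/E
1          44       38     0.9474
2          46       38     1.6842
3          43       38     0.6579
4          21       38     7.6053
5          36       38     0.1053
Sum = 11.000

11.000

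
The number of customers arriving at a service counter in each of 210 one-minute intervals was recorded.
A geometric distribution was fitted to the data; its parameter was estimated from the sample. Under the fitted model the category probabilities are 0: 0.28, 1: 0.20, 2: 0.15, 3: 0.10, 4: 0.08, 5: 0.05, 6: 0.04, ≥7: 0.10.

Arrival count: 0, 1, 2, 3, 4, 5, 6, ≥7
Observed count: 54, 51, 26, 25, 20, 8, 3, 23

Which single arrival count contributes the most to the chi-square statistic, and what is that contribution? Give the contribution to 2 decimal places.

Expected counts E_i = n·p_i: 210×0.28 = 58.8, 210×0.20 = 42, 210×0.15 = 31.5, 210×0.10 = 21, 210×0.08 = 16.8, 210×0.05 = 10.5, 210×0.04 = 8.4, 210×0.10 = 21.
0: (54 − 58.8)²/58.8 = 23.04/58.8 = 0.392
1: (51 − 42)²/42 = 81/42 = 1.929
2: (26 − 31.5)²/31.5 = 30.25/31.5 = 0.960
3: (25 − 21)²/21 = 16/21 = 0.762
4: (20 − 16.8)²/16.8 = 10.24/16.8 = 0.610
5: (8 − 10.5)²/10.5 = 6.25/10.5 = 0.595
6: (3 − 8.4)²/8.4 = 29.16/8.4 = 3.471
≥7: (23 − 21)²/21 = 4/21 = 0.190
The largest term is for 6: 3.47.

6, 3.47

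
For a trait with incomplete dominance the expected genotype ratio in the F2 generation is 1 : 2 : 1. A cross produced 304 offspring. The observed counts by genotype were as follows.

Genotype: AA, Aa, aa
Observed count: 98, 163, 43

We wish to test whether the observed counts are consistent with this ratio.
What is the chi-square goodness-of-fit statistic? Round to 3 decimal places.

Ratio total = 4. Expected counts: 304×1/4 = 76, 304×2/4 = 152, 304×1/4 = 76.
χ² = (98−76)²/76 + (163−152)²/152 + (43−76)²/76
   = 6.3684 + 0.7961 + 14.3289
Sum = 21.493

21.493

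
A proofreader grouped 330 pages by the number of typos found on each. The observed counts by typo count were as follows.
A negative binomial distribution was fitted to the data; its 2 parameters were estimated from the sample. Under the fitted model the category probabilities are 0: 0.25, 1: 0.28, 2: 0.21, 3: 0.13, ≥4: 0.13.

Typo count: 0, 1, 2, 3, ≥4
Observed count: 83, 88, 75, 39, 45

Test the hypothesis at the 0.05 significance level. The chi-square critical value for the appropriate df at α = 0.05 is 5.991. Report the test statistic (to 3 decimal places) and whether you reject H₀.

Expected counts E_i = n·p_i: 330×0.25 = 82.5, 330×0.28 = 92.4, 330×0.21 = 69.3, 330×0.13 = 42.9, 330×0.13 = 42.9.
0: (83 − 82.5)²/82.5 = 0.25/82.5 = 0.0030
1: (88 − 92.4)²/92.4 = 19.36/92.4 = 0.2095
2: (75 − 69.3)²/69.3 = 32.49/69.3 = 0.4688
3: (39 − 42.9)²/42.9 = 15.21/42.9 = 0.3545
≥4: (45 − 42.9)²/42.9 = 4.41/42.9 = 0.1028
Sum = 1.139
df = 2. Since 1.139 < 5.991, we do not reject H₀.

1.139; do not reject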